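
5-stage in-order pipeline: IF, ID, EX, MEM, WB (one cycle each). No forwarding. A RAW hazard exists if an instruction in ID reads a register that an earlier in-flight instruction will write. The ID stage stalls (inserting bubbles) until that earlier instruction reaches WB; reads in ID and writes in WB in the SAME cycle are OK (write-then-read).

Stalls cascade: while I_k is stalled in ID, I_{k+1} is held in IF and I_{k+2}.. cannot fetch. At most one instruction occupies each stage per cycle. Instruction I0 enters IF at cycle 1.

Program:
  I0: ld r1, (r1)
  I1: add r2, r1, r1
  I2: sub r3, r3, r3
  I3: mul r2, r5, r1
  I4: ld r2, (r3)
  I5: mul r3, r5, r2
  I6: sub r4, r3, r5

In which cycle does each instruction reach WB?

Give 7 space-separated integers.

Answer: 5 8 9 10 12 15 18

Derivation:
I0 ld r1 <- r1: IF@1 ID@2 stall=0 (-) EX@3 MEM@4 WB@5
I1 add r2 <- r1,r1: IF@2 ID@3 stall=2 (RAW on I0.r1 (WB@5)) EX@6 MEM@7 WB@8
I2 sub r3 <- r3,r3: IF@3 ID@6 stall=0 (-) EX@7 MEM@8 WB@9
I3 mul r2 <- r5,r1: IF@6 ID@7 stall=0 (-) EX@8 MEM@9 WB@10
I4 ld r2 <- r3: IF@7 ID@8 stall=1 (RAW on I2.r3 (WB@9)) EX@10 MEM@11 WB@12
I5 mul r3 <- r5,r2: IF@8 ID@10 stall=2 (RAW on I4.r2 (WB@12)) EX@13 MEM@14 WB@15
I6 sub r4 <- r3,r5: IF@10 ID@13 stall=2 (RAW on I5.r3 (WB@15)) EX@16 MEM@17 WB@18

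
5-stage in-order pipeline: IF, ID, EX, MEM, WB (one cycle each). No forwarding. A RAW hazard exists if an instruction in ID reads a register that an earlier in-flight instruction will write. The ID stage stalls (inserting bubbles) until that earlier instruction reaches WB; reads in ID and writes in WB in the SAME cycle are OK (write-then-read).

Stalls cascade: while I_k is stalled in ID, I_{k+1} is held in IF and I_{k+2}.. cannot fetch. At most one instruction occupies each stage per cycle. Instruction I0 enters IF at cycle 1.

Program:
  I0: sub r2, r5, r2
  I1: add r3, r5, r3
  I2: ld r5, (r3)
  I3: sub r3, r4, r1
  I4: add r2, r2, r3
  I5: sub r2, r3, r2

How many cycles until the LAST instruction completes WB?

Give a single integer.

I0 sub r2 <- r5,r2: IF@1 ID@2 stall=0 (-) EX@3 MEM@4 WB@5
I1 add r3 <- r5,r3: IF@2 ID@3 stall=0 (-) EX@4 MEM@5 WB@6
I2 ld r5 <- r3: IF@3 ID@4 stall=2 (RAW on I1.r3 (WB@6)) EX@7 MEM@8 WB@9
I3 sub r3 <- r4,r1: IF@4 ID@7 stall=0 (-) EX@8 MEM@9 WB@10
I4 add r2 <- r2,r3: IF@7 ID@8 stall=2 (RAW on I3.r3 (WB@10)) EX@11 MEM@12 WB@13
I5 sub r2 <- r3,r2: IF@8 ID@11 stall=2 (RAW on I4.r2 (WB@13)) EX@14 MEM@15 WB@16

Answer: 16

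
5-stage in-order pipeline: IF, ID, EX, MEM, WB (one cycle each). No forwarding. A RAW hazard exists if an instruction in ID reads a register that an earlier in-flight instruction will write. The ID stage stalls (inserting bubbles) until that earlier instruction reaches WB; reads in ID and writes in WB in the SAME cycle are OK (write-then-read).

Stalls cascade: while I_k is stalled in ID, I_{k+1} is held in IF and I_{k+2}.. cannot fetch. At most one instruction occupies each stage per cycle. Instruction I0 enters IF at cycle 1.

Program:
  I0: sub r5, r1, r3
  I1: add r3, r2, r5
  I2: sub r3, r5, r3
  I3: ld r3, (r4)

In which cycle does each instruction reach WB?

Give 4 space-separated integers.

I0 sub r5 <- r1,r3: IF@1 ID@2 stall=0 (-) EX@3 MEM@4 WB@5
I1 add r3 <- r2,r5: IF@2 ID@3 stall=2 (RAW on I0.r5 (WB@5)) EX@6 MEM@7 WB@8
I2 sub r3 <- r5,r3: IF@3 ID@6 stall=2 (RAW on I1.r3 (WB@8)) EX@9 MEM@10 WB@11
I3 ld r3 <- r4: IF@6 ID@9 stall=0 (-) EX@10 MEM@11 WB@12

Answer: 5 8 11 12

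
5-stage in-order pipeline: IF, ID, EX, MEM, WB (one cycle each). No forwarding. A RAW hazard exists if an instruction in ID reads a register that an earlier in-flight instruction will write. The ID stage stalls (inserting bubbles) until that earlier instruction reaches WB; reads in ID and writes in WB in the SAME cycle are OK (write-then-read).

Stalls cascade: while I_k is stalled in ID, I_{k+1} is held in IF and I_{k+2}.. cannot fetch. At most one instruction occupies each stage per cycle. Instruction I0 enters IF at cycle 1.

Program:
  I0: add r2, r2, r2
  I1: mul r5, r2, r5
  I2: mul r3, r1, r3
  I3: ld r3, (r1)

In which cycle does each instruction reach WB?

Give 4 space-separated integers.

Answer: 5 8 9 10

Derivation:
I0 add r2 <- r2,r2: IF@1 ID@2 stall=0 (-) EX@3 MEM@4 WB@5
I1 mul r5 <- r2,r5: IF@2 ID@3 stall=2 (RAW on I0.r2 (WB@5)) EX@6 MEM@7 WB@8
I2 mul r3 <- r1,r3: IF@3 ID@6 stall=0 (-) EX@7 MEM@8 WB@9
I3 ld r3 <- r1: IF@6 ID@7 stall=0 (-) EX@8 MEM@9 WB@10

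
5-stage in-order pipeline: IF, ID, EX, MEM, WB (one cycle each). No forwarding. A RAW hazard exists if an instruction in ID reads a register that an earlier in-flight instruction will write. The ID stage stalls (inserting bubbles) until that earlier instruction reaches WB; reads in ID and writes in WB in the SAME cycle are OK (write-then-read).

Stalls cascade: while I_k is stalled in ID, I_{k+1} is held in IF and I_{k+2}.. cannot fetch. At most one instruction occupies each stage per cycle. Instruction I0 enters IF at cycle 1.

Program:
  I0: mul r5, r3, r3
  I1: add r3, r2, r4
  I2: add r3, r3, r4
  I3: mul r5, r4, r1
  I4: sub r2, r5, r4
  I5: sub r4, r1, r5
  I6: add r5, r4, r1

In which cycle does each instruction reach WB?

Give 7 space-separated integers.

Answer: 5 6 9 10 13 14 17

Derivation:
I0 mul r5 <- r3,r3: IF@1 ID@2 stall=0 (-) EX@3 MEM@4 WB@5
I1 add r3 <- r2,r4: IF@2 ID@3 stall=0 (-) EX@4 MEM@5 WB@6
I2 add r3 <- r3,r4: IF@3 ID@4 stall=2 (RAW on I1.r3 (WB@6)) EX@7 MEM@8 WB@9
I3 mul r5 <- r4,r1: IF@4 ID@7 stall=0 (-) EX@8 MEM@9 WB@10
I4 sub r2 <- r5,r4: IF@7 ID@8 stall=2 (RAW on I3.r5 (WB@10)) EX@11 MEM@12 WB@13
I5 sub r4 <- r1,r5: IF@8 ID@11 stall=0 (-) EX@12 MEM@13 WB@14
I6 add r5 <- r4,r1: IF@11 ID@12 stall=2 (RAW on I5.r4 (WB@14)) EX@15 MEM@16 WB@17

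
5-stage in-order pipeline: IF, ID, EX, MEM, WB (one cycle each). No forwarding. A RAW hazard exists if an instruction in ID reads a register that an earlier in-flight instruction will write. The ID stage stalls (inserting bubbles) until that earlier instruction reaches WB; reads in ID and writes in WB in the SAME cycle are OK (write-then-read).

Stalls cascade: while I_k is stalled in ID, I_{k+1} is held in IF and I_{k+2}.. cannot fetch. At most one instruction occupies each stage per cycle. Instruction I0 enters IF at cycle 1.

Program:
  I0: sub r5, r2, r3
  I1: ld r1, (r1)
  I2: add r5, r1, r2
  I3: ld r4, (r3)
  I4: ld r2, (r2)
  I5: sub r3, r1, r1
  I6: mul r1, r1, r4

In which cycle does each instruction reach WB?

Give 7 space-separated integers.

I0 sub r5 <- r2,r3: IF@1 ID@2 stall=0 (-) EX@3 MEM@4 WB@5
I1 ld r1 <- r1: IF@2 ID@3 stall=0 (-) EX@4 MEM@5 WB@6
I2 add r5 <- r1,r2: IF@3 ID@4 stall=2 (RAW on I1.r1 (WB@6)) EX@7 MEM@8 WB@9
I3 ld r4 <- r3: IF@4 ID@7 stall=0 (-) EX@8 MEM@9 WB@10
I4 ld r2 <- r2: IF@7 ID@8 stall=0 (-) EX@9 MEM@10 WB@11
I5 sub r3 <- r1,r1: IF@8 ID@9 stall=0 (-) EX@10 MEM@11 WB@12
I6 mul r1 <- r1,r4: IF@9 ID@10 stall=0 (-) EX@11 MEM@12 WB@13

Answer: 5 6 9 10 11 12 13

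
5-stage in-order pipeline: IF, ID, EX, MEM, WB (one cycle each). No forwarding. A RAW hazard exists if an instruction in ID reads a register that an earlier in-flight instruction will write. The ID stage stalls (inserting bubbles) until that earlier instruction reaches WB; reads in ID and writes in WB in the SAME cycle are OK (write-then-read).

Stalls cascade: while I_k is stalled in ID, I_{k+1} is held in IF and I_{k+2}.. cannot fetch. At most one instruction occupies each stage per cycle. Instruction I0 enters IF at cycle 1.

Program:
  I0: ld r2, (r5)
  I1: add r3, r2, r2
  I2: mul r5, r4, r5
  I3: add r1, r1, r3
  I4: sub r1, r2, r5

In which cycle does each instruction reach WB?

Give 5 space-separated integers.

Answer: 5 8 9 11 12

Derivation:
I0 ld r2 <- r5: IF@1 ID@2 stall=0 (-) EX@3 MEM@4 WB@5
I1 add r3 <- r2,r2: IF@2 ID@3 stall=2 (RAW on I0.r2 (WB@5)) EX@6 MEM@7 WB@8
I2 mul r5 <- r4,r5: IF@3 ID@6 stall=0 (-) EX@7 MEM@8 WB@9
I3 add r1 <- r1,r3: IF@6 ID@7 stall=1 (RAW on I1.r3 (WB@8)) EX@9 MEM@10 WB@11
I4 sub r1 <- r2,r5: IF@7 ID@9 stall=0 (-) EX@10 MEM@11 WB@12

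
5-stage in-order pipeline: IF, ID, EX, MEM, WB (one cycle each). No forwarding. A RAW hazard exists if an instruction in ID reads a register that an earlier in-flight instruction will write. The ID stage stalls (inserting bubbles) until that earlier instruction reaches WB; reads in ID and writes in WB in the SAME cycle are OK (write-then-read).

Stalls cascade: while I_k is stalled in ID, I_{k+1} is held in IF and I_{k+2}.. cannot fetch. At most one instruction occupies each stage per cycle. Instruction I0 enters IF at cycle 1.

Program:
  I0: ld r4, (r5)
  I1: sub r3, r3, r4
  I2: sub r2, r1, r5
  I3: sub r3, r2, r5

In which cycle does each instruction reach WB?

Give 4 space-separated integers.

I0 ld r4 <- r5: IF@1 ID@2 stall=0 (-) EX@3 MEM@4 WB@5
I1 sub r3 <- r3,r4: IF@2 ID@3 stall=2 (RAW on I0.r4 (WB@5)) EX@6 MEM@7 WB@8
I2 sub r2 <- r1,r5: IF@3 ID@6 stall=0 (-) EX@7 MEM@8 WB@9
I3 sub r3 <- r2,r5: IF@6 ID@7 stall=2 (RAW on I2.r2 (WB@9)) EX@10 MEM@11 WB@12

Answer: 5 8 9 12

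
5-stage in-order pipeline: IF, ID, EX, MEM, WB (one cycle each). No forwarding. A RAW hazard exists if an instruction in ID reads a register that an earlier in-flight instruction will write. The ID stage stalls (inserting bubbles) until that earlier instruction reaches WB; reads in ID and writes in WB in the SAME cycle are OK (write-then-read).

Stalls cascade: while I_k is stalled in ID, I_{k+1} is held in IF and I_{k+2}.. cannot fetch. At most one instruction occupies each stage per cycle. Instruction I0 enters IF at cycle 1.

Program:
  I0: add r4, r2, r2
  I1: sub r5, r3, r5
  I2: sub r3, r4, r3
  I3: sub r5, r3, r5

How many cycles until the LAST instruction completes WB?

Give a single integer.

Answer: 11

Derivation:
I0 add r4 <- r2,r2: IF@1 ID@2 stall=0 (-) EX@3 MEM@4 WB@5
I1 sub r5 <- r3,r5: IF@2 ID@3 stall=0 (-) EX@4 MEM@5 WB@6
I2 sub r3 <- r4,r3: IF@3 ID@4 stall=1 (RAW on I0.r4 (WB@5)) EX@6 MEM@7 WB@8
I3 sub r5 <- r3,r5: IF@4 ID@6 stall=2 (RAW on I2.r3 (WB@8)) EX@9 MEM@10 WB@11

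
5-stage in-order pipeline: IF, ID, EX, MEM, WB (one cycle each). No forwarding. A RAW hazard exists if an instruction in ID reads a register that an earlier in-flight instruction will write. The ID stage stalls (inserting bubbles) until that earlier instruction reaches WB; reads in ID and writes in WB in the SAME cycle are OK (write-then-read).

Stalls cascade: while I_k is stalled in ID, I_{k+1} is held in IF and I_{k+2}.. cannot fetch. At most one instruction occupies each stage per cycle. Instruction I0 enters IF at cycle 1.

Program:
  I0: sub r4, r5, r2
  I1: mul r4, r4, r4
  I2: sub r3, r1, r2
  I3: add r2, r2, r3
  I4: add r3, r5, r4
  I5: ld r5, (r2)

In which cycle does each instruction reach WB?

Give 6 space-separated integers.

Answer: 5 8 9 12 13 15

Derivation:
I0 sub r4 <- r5,r2: IF@1 ID@2 stall=0 (-) EX@3 MEM@4 WB@5
I1 mul r4 <- r4,r4: IF@2 ID@3 stall=2 (RAW on I0.r4 (WB@5)) EX@6 MEM@7 WB@8
I2 sub r3 <- r1,r2: IF@3 ID@6 stall=0 (-) EX@7 MEM@8 WB@9
I3 add r2 <- r2,r3: IF@6 ID@7 stall=2 (RAW on I2.r3 (WB@9)) EX@10 MEM@11 WB@12
I4 add r3 <- r5,r4: IF@7 ID@10 stall=0 (-) EX@11 MEM@12 WB@13
I5 ld r5 <- r2: IF@10 ID@11 stall=1 (RAW on I3.r2 (WB@12)) EX@13 MEM@14 WB@15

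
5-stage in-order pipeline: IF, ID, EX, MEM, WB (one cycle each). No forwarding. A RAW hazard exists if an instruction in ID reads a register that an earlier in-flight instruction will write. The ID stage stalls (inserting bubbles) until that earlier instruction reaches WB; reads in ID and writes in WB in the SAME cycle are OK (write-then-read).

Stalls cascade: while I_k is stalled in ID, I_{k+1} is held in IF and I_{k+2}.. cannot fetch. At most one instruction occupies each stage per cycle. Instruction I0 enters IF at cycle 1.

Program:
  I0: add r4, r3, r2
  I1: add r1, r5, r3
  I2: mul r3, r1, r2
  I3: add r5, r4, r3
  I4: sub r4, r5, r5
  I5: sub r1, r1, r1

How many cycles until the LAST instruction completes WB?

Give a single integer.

I0 add r4 <- r3,r2: IF@1 ID@2 stall=0 (-) EX@3 MEM@4 WB@5
I1 add r1 <- r5,r3: IF@2 ID@3 stall=0 (-) EX@4 MEM@5 WB@6
I2 mul r3 <- r1,r2: IF@3 ID@4 stall=2 (RAW on I1.r1 (WB@6)) EX@7 MEM@8 WB@9
I3 add r5 <- r4,r3: IF@4 ID@7 stall=2 (RAW on I2.r3 (WB@9)) EX@10 MEM@11 WB@12
I4 sub r4 <- r5,r5: IF@7 ID@10 stall=2 (RAW on I3.r5 (WB@12)) EX@13 MEM@14 WB@15
I5 sub r1 <- r1,r1: IF@10 ID@13 stall=0 (-) EX@14 MEM@15 WB@16

Answer: 16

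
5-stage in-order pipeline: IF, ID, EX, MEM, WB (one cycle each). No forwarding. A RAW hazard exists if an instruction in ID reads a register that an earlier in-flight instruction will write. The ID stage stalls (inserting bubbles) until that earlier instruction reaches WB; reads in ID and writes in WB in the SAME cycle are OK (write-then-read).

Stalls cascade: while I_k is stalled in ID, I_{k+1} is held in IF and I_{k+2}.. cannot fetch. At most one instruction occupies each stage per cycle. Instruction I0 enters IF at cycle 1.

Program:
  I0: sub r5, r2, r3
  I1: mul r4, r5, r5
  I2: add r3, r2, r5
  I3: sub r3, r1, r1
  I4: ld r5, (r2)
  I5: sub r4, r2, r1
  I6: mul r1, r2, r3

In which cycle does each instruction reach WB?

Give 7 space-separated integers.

Answer: 5 8 9 10 11 12 13

Derivation:
I0 sub r5 <- r2,r3: IF@1 ID@2 stall=0 (-) EX@3 MEM@4 WB@5
I1 mul r4 <- r5,r5: IF@2 ID@3 stall=2 (RAW on I0.r5 (WB@5)) EX@6 MEM@7 WB@8
I2 add r3 <- r2,r5: IF@3 ID@6 stall=0 (-) EX@7 MEM@8 WB@9
I3 sub r3 <- r1,r1: IF@6 ID@7 stall=0 (-) EX@8 MEM@9 WB@10
I4 ld r5 <- r2: IF@7 ID@8 stall=0 (-) EX@9 MEM@10 WB@11
I5 sub r4 <- r2,r1: IF@8 ID@9 stall=0 (-) EX@10 MEM@11 WB@12
I6 mul r1 <- r2,r3: IF@9 ID@10 stall=0 (-) EX@11 MEM@12 WB@13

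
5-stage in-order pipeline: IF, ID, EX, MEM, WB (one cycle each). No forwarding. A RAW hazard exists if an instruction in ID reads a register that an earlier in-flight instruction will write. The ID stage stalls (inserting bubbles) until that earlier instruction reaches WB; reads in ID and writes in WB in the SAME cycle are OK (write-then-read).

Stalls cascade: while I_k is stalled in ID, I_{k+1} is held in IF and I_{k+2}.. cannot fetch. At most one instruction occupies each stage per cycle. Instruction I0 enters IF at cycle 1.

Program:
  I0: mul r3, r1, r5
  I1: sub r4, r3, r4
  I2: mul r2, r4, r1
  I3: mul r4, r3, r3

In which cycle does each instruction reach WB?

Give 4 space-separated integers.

I0 mul r3 <- r1,r5: IF@1 ID@2 stall=0 (-) EX@3 MEM@4 WB@5
I1 sub r4 <- r3,r4: IF@2 ID@3 stall=2 (RAW on I0.r3 (WB@5)) EX@6 MEM@7 WB@8
I2 mul r2 <- r4,r1: IF@3 ID@6 stall=2 (RAW on I1.r4 (WB@8)) EX@9 MEM@10 WB@11
I3 mul r4 <- r3,r3: IF@6 ID@9 stall=0 (-) EX@10 MEM@11 WB@12

Answer: 5 8 11 12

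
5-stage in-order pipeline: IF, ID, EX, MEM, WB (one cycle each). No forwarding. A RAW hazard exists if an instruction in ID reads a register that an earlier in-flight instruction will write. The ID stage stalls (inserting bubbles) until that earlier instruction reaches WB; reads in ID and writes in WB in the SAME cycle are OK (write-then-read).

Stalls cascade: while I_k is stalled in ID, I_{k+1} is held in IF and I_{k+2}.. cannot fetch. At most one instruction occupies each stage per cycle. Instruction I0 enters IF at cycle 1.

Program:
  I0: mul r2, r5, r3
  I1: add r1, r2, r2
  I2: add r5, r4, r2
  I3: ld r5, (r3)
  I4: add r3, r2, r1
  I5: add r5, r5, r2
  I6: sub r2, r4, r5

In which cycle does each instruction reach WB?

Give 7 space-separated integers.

Answer: 5 8 9 10 11 13 16

Derivation:
I0 mul r2 <- r5,r3: IF@1 ID@2 stall=0 (-) EX@3 MEM@4 WB@5
I1 add r1 <- r2,r2: IF@2 ID@3 stall=2 (RAW on I0.r2 (WB@5)) EX@6 MEM@7 WB@8
I2 add r5 <- r4,r2: IF@3 ID@6 stall=0 (-) EX@7 MEM@8 WB@9
I3 ld r5 <- r3: IF@6 ID@7 stall=0 (-) EX@8 MEM@9 WB@10
I4 add r3 <- r2,r1: IF@7 ID@8 stall=0 (-) EX@9 MEM@10 WB@11
I5 add r5 <- r5,r2: IF@8 ID@9 stall=1 (RAW on I3.r5 (WB@10)) EX@11 MEM@12 WB@13
I6 sub r2 <- r4,r5: IF@9 ID@11 stall=2 (RAW on I5.r5 (WB@13)) EX@14 MEM@15 WB@16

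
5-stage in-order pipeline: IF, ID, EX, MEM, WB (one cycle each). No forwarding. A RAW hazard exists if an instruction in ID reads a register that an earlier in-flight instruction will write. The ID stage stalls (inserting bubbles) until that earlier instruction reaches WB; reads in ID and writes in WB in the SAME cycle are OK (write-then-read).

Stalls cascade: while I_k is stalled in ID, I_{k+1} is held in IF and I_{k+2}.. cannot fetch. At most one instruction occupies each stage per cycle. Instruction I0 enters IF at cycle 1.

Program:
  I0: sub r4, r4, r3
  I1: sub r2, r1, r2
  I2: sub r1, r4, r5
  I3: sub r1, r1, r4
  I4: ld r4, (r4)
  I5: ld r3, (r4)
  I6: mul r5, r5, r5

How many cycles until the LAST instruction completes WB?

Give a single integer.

I0 sub r4 <- r4,r3: IF@1 ID@2 stall=0 (-) EX@3 MEM@4 WB@5
I1 sub r2 <- r1,r2: IF@2 ID@3 stall=0 (-) EX@4 MEM@5 WB@6
I2 sub r1 <- r4,r5: IF@3 ID@4 stall=1 (RAW on I0.r4 (WB@5)) EX@6 MEM@7 WB@8
I3 sub r1 <- r1,r4: IF@4 ID@6 stall=2 (RAW on I2.r1 (WB@8)) EX@9 MEM@10 WB@11
I4 ld r4 <- r4: IF@6 ID@9 stall=0 (-) EX@10 MEM@11 WB@12
I5 ld r3 <- r4: IF@9 ID@10 stall=2 (RAW on I4.r4 (WB@12)) EX@13 MEM@14 WB@15
I6 mul r5 <- r5,r5: IF@10 ID@13 stall=0 (-) EX@14 MEM@15 WB@16

Answer: 16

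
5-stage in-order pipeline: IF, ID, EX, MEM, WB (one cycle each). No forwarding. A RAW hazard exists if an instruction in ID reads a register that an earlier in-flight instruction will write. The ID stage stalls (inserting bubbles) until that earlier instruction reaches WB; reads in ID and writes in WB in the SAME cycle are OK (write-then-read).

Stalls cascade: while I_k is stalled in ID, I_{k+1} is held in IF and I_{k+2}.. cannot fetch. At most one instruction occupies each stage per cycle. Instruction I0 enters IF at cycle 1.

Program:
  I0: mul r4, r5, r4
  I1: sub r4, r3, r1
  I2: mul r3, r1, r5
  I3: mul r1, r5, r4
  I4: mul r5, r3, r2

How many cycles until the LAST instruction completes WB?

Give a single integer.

Answer: 10

Derivation:
I0 mul r4 <- r5,r4: IF@1 ID@2 stall=0 (-) EX@3 MEM@4 WB@5
I1 sub r4 <- r3,r1: IF@2 ID@3 stall=0 (-) EX@4 MEM@5 WB@6
I2 mul r3 <- r1,r5: IF@3 ID@4 stall=0 (-) EX@5 MEM@6 WB@7
I3 mul r1 <- r5,r4: IF@4 ID@5 stall=1 (RAW on I1.r4 (WB@6)) EX@7 MEM@8 WB@9
I4 mul r5 <- r3,r2: IF@5 ID@7 stall=0 (-) EX@8 MEM@9 WB@10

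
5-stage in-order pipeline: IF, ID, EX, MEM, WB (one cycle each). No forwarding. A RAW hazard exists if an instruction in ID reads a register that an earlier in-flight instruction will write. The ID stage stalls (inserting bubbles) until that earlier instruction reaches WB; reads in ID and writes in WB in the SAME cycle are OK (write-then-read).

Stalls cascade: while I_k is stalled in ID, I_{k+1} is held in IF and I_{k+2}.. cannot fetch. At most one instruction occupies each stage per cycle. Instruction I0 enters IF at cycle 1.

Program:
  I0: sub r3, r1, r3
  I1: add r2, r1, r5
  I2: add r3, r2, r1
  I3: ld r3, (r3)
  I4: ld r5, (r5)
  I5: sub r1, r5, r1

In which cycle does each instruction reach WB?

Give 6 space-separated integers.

I0 sub r3 <- r1,r3: IF@1 ID@2 stall=0 (-) EX@3 MEM@4 WB@5
I1 add r2 <- r1,r5: IF@2 ID@3 stall=0 (-) EX@4 MEM@5 WB@6
I2 add r3 <- r2,r1: IF@3 ID@4 stall=2 (RAW on I1.r2 (WB@6)) EX@7 MEM@8 WB@9
I3 ld r3 <- r3: IF@4 ID@7 stall=2 (RAW on I2.r3 (WB@9)) EX@10 MEM@11 WB@12
I4 ld r5 <- r5: IF@7 ID@10 stall=0 (-) EX@11 MEM@12 WB@13
I5 sub r1 <- r5,r1: IF@10 ID@11 stall=2 (RAW on I4.r5 (WB@13)) EX@14 MEM@15 WB@16

Answer: 5 6 9 12 13 16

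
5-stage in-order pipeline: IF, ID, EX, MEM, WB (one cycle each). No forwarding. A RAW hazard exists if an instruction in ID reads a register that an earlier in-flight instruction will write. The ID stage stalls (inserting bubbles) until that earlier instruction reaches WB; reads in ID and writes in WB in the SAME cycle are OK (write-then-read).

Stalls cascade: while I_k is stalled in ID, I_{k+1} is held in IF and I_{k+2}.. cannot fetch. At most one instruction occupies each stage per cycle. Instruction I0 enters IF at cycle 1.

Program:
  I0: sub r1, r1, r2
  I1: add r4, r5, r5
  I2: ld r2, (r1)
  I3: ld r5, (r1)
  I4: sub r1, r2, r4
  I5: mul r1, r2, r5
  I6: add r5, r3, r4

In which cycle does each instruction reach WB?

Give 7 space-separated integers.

I0 sub r1 <- r1,r2: IF@1 ID@2 stall=0 (-) EX@3 MEM@4 WB@5
I1 add r4 <- r5,r5: IF@2 ID@3 stall=0 (-) EX@4 MEM@5 WB@6
I2 ld r2 <- r1: IF@3 ID@4 stall=1 (RAW on I0.r1 (WB@5)) EX@6 MEM@7 WB@8
I3 ld r5 <- r1: IF@4 ID@6 stall=0 (-) EX@7 MEM@8 WB@9
I4 sub r1 <- r2,r4: IF@6 ID@7 stall=1 (RAW on I2.r2 (WB@8)) EX@9 MEM@10 WB@11
I5 mul r1 <- r2,r5: IF@7 ID@9 stall=0 (-) EX@10 MEM@11 WB@12
I6 add r5 <- r3,r4: IF@9 ID@10 stall=0 (-) EX@11 MEM@12 WB@13

Answer: 5 6 8 9 11 12 13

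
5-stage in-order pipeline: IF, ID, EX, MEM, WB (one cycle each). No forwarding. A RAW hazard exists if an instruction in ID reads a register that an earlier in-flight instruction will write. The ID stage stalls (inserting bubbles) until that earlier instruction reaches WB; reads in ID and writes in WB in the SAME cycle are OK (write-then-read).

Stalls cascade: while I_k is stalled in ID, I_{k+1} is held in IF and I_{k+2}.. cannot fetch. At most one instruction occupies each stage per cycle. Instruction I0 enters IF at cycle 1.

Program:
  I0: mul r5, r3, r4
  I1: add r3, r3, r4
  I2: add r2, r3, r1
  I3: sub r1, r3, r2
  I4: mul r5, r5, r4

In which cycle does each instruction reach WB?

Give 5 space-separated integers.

I0 mul r5 <- r3,r4: IF@1 ID@2 stall=0 (-) EX@3 MEM@4 WB@5
I1 add r3 <- r3,r4: IF@2 ID@3 stall=0 (-) EX@4 MEM@5 WB@6
I2 add r2 <- r3,r1: IF@3 ID@4 stall=2 (RAW on I1.r3 (WB@6)) EX@7 MEM@8 WB@9
I3 sub r1 <- r3,r2: IF@4 ID@7 stall=2 (RAW on I2.r2 (WB@9)) EX@10 MEM@11 WB@12
I4 mul r5 <- r5,r4: IF@7 ID@10 stall=0 (-) EX@11 MEM@12 WB@13

Answer: 5 6 9 12 13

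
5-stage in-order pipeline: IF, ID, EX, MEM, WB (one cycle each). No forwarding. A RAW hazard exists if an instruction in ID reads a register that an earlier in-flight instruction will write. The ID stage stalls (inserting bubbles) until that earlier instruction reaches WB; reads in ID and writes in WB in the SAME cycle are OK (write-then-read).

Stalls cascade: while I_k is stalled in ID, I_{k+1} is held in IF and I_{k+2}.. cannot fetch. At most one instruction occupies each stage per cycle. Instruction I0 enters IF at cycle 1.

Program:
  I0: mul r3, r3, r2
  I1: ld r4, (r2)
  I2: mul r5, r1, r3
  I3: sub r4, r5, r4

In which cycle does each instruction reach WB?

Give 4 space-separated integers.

I0 mul r3 <- r3,r2: IF@1 ID@2 stall=0 (-) EX@3 MEM@4 WB@5
I1 ld r4 <- r2: IF@2 ID@3 stall=0 (-) EX@4 MEM@5 WB@6
I2 mul r5 <- r1,r3: IF@3 ID@4 stall=1 (RAW on I0.r3 (WB@5)) EX@6 MEM@7 WB@8
I3 sub r4 <- r5,r4: IF@4 ID@6 stall=2 (RAW on I2.r5 (WB@8)) EX@9 MEM@10 WB@11

Answer: 5 6 8 11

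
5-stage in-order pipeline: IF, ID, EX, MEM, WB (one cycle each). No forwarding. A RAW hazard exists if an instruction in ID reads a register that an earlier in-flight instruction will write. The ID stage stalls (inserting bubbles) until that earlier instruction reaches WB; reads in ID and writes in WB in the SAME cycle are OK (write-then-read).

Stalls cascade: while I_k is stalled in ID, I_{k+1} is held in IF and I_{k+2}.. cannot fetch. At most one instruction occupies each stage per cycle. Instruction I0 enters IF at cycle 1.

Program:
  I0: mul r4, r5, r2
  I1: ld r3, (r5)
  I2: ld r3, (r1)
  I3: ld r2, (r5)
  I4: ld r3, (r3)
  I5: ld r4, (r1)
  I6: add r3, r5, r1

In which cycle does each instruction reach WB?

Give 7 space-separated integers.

Answer: 5 6 7 8 10 11 12

Derivation:
I0 mul r4 <- r5,r2: IF@1 ID@2 stall=0 (-) EX@3 MEM@4 WB@5
I1 ld r3 <- r5: IF@2 ID@3 stall=0 (-) EX@4 MEM@5 WB@6
I2 ld r3 <- r1: IF@3 ID@4 stall=0 (-) EX@5 MEM@6 WB@7
I3 ld r2 <- r5: IF@4 ID@5 stall=0 (-) EX@6 MEM@7 WB@8
I4 ld r3 <- r3: IF@5 ID@6 stall=1 (RAW on I2.r3 (WB@7)) EX@8 MEM@9 WB@10
I5 ld r4 <- r1: IF@6 ID@8 stall=0 (-) EX@9 MEM@10 WB@11
I6 add r3 <- r5,r1: IF@8 ID@9 stall=0 (-) EX@10 MEM@11 WB@12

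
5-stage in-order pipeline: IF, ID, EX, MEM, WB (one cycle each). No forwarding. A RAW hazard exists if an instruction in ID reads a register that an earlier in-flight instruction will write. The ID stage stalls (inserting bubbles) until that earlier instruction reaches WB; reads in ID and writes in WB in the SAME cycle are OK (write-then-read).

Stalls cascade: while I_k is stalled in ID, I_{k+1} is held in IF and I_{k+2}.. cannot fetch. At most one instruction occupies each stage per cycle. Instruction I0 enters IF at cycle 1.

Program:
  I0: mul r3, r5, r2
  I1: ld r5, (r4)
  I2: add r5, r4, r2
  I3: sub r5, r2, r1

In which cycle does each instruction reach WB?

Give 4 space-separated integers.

I0 mul r3 <- r5,r2: IF@1 ID@2 stall=0 (-) EX@3 MEM@4 WB@5
I1 ld r5 <- r4: IF@2 ID@3 stall=0 (-) EX@4 MEM@5 WB@6
I2 add r5 <- r4,r2: IF@3 ID@4 stall=0 (-) EX@5 MEM@6 WB@7
I3 sub r5 <- r2,r1: IF@4 ID@5 stall=0 (-) EX@6 MEM@7 WB@8

Answer: 5 6 7 8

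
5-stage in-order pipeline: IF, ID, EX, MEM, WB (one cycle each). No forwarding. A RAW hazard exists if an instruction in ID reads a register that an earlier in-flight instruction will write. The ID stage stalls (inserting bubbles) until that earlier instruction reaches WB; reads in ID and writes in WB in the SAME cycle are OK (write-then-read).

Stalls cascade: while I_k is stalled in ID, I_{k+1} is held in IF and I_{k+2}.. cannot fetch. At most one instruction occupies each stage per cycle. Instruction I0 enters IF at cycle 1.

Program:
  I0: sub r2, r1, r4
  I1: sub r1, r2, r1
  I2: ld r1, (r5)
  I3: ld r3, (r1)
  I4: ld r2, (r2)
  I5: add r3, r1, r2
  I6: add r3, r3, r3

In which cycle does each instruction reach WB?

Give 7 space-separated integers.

I0 sub r2 <- r1,r4: IF@1 ID@2 stall=0 (-) EX@3 MEM@4 WB@5
I1 sub r1 <- r2,r1: IF@2 ID@3 stall=2 (RAW on I0.r2 (WB@5)) EX@6 MEM@7 WB@8
I2 ld r1 <- r5: IF@3 ID@6 stall=0 (-) EX@7 MEM@8 WB@9
I3 ld r3 <- r1: IF@6 ID@7 stall=2 (RAW on I2.r1 (WB@9)) EX@10 MEM@11 WB@12
I4 ld r2 <- r2: IF@7 ID@10 stall=0 (-) EX@11 MEM@12 WB@13
I5 add r3 <- r1,r2: IF@10 ID@11 stall=2 (RAW on I4.r2 (WB@13)) EX@14 MEM@15 WB@16
I6 add r3 <- r3,r3: IF@11 ID@14 stall=2 (RAW on I5.r3 (WB@16)) EX@17 MEM@18 WB@19

Answer: 5 8 9 12 13 16 19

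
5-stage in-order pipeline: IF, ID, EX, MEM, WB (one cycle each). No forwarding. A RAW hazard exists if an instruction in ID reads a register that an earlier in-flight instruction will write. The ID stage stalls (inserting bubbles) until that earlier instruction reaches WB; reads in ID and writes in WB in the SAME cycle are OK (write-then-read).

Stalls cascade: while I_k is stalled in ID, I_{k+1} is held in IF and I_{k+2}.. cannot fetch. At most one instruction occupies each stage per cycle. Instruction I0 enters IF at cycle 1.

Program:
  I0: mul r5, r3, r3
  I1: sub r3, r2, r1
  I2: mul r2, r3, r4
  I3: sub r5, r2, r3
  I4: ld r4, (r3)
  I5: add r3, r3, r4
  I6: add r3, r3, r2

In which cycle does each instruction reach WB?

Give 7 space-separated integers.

I0 mul r5 <- r3,r3: IF@1 ID@2 stall=0 (-) EX@3 MEM@4 WB@5
I1 sub r3 <- r2,r1: IF@2 ID@3 stall=0 (-) EX@4 MEM@5 WB@6
I2 mul r2 <- r3,r4: IF@3 ID@4 stall=2 (RAW on I1.r3 (WB@6)) EX@7 MEM@8 WB@9
I3 sub r5 <- r2,r3: IF@4 ID@7 stall=2 (RAW on I2.r2 (WB@9)) EX@10 MEM@11 WB@12
I4 ld r4 <- r3: IF@7 ID@10 stall=0 (-) EX@11 MEM@12 WB@13
I5 add r3 <- r3,r4: IF@10 ID@11 stall=2 (RAW on I4.r4 (WB@13)) EX@14 MEM@15 WB@16
I6 add r3 <- r3,r2: IF@11 ID@14 stall=2 (RAW on I5.r3 (WB@16)) EX@17 MEM@18 WB@19

Answer: 5 6 9 12 13 16 19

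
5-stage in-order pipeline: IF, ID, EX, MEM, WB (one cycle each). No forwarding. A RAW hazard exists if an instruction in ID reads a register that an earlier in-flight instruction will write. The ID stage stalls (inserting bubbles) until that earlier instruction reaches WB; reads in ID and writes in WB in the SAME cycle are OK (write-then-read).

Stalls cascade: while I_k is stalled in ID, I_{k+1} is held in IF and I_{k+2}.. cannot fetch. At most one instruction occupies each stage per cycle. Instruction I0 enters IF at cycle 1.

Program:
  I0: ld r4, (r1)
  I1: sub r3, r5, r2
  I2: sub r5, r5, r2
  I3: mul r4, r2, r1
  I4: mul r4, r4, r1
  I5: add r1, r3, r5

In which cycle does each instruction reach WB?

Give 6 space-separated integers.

I0 ld r4 <- r1: IF@1 ID@2 stall=0 (-) EX@3 MEM@4 WB@5
I1 sub r3 <- r5,r2: IF@2 ID@3 stall=0 (-) EX@4 MEM@5 WB@6
I2 sub r5 <- r5,r2: IF@3 ID@4 stall=0 (-) EX@5 MEM@6 WB@7
I3 mul r4 <- r2,r1: IF@4 ID@5 stall=0 (-) EX@6 MEM@7 WB@8
I4 mul r4 <- r4,r1: IF@5 ID@6 stall=2 (RAW on I3.r4 (WB@8)) EX@9 MEM@10 WB@11
I5 add r1 <- r3,r5: IF@6 ID@9 stall=0 (-) EX@10 MEM@11 WB@12

Answer: 5 6 7 8 11 12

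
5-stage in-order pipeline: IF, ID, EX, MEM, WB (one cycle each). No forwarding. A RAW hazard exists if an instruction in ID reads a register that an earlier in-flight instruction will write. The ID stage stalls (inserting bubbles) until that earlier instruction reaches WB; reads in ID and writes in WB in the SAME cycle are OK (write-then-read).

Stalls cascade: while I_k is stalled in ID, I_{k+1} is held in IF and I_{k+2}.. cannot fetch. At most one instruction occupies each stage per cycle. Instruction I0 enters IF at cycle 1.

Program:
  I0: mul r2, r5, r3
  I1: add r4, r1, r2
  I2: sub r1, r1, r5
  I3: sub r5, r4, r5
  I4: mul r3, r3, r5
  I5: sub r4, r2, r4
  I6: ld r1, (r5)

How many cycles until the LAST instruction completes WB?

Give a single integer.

I0 mul r2 <- r5,r3: IF@1 ID@2 stall=0 (-) EX@3 MEM@4 WB@5
I1 add r4 <- r1,r2: IF@2 ID@3 stall=2 (RAW on I0.r2 (WB@5)) EX@6 MEM@7 WB@8
I2 sub r1 <- r1,r5: IF@3 ID@6 stall=0 (-) EX@7 MEM@8 WB@9
I3 sub r5 <- r4,r5: IF@6 ID@7 stall=1 (RAW on I1.r4 (WB@8)) EX@9 MEM@10 WB@11
I4 mul r3 <- r3,r5: IF@7 ID@9 stall=2 (RAW on I3.r5 (WB@11)) EX@12 MEM@13 WB@14
I5 sub r4 <- r2,r4: IF@9 ID@12 stall=0 (-) EX@13 MEM@14 WB@15
I6 ld r1 <- r5: IF@12 ID@13 stall=0 (-) EX@14 MEM@15 WB@16

Answer: 16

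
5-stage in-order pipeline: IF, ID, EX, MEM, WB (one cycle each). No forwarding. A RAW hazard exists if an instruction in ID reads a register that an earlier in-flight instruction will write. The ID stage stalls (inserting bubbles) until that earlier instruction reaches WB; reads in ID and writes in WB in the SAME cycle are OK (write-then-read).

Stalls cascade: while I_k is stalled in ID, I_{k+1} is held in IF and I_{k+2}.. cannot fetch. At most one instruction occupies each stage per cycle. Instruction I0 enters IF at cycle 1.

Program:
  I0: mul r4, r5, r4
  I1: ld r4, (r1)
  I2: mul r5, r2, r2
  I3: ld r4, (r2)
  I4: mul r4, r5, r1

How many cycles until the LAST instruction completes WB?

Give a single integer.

Answer: 10

Derivation:
I0 mul r4 <- r5,r4: IF@1 ID@2 stall=0 (-) EX@3 MEM@4 WB@5
I1 ld r4 <- r1: IF@2 ID@3 stall=0 (-) EX@4 MEM@5 WB@6
I2 mul r5 <- r2,r2: IF@3 ID@4 stall=0 (-) EX@5 MEM@6 WB@7
I3 ld r4 <- r2: IF@4 ID@5 stall=0 (-) EX@6 MEM@7 WB@8
I4 mul r4 <- r5,r1: IF@5 ID@6 stall=1 (RAW on I2.r5 (WB@7)) EX@8 MEM@9 WB@10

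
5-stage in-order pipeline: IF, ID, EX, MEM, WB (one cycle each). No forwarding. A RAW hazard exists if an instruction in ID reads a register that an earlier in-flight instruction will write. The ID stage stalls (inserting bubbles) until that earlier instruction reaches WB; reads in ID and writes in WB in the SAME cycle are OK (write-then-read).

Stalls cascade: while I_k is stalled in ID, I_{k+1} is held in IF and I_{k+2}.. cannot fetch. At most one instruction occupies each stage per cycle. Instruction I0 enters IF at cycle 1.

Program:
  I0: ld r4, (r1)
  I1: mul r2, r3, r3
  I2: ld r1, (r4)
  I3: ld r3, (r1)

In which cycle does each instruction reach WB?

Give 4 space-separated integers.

Answer: 5 6 8 11

Derivation:
I0 ld r4 <- r1: IF@1 ID@2 stall=0 (-) EX@3 MEM@4 WB@5
I1 mul r2 <- r3,r3: IF@2 ID@3 stall=0 (-) EX@4 MEM@5 WB@6
I2 ld r1 <- r4: IF@3 ID@4 stall=1 (RAW on I0.r4 (WB@5)) EX@6 MEM@7 WB@8
I3 ld r3 <- r1: IF@4 ID@6 stall=2 (RAW on I2.r1 (WB@8)) EX@9 MEM@10 WB@11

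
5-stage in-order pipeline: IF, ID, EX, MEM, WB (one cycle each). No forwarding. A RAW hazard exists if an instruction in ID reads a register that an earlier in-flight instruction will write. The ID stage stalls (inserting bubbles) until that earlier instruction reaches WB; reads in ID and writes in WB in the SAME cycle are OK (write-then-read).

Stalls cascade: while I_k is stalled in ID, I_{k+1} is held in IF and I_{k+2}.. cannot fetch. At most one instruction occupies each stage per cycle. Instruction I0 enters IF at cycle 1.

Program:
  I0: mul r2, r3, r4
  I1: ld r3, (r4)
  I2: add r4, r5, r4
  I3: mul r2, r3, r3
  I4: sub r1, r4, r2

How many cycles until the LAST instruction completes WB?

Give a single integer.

Answer: 12

Derivation:
I0 mul r2 <- r3,r4: IF@1 ID@2 stall=0 (-) EX@3 MEM@4 WB@5
I1 ld r3 <- r4: IF@2 ID@3 stall=0 (-) EX@4 MEM@5 WB@6
I2 add r4 <- r5,r4: IF@3 ID@4 stall=0 (-) EX@5 MEM@6 WB@7
I3 mul r2 <- r3,r3: IF@4 ID@5 stall=1 (RAW on I1.r3 (WB@6)) EX@7 MEM@8 WB@9
I4 sub r1 <- r4,r2: IF@5 ID@7 stall=2 (RAW on I3.r2 (WB@9)) EX@10 MEM@11 WB@12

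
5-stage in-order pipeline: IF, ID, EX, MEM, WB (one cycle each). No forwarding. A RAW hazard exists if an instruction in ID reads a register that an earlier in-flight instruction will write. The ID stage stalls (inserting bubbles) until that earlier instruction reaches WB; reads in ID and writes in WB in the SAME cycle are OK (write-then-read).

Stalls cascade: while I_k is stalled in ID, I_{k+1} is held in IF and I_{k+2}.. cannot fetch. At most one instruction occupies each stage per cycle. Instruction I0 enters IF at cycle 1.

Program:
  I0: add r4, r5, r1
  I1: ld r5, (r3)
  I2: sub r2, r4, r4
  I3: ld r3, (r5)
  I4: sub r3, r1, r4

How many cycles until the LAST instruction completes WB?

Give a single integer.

I0 add r4 <- r5,r1: IF@1 ID@2 stall=0 (-) EX@3 MEM@4 WB@5
I1 ld r5 <- r3: IF@2 ID@3 stall=0 (-) EX@4 MEM@5 WB@6
I2 sub r2 <- r4,r4: IF@3 ID@4 stall=1 (RAW on I0.r4 (WB@5)) EX@6 MEM@7 WB@8
I3 ld r3 <- r5: IF@4 ID@6 stall=0 (-) EX@7 MEM@8 WB@9
I4 sub r3 <- r1,r4: IF@6 ID@7 stall=0 (-) EX@8 MEM@9 WB@10

Answer: 10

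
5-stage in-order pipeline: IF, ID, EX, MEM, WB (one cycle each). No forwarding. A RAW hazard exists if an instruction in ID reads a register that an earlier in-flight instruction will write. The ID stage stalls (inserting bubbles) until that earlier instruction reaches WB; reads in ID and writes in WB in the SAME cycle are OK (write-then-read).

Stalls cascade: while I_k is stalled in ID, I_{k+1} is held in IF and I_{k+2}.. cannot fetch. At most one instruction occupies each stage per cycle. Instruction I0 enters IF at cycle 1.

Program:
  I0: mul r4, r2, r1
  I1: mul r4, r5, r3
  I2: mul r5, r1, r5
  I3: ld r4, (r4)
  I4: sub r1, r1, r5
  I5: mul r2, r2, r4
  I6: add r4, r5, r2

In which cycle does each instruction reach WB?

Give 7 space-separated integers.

Answer: 5 6 7 9 10 12 15

Derivation:
I0 mul r4 <- r2,r1: IF@1 ID@2 stall=0 (-) EX@3 MEM@4 WB@5
I1 mul r4 <- r5,r3: IF@2 ID@3 stall=0 (-) EX@4 MEM@5 WB@6
I2 mul r5 <- r1,r5: IF@3 ID@4 stall=0 (-) EX@5 MEM@6 WB@7
I3 ld r4 <- r4: IF@4 ID@5 stall=1 (RAW on I1.r4 (WB@6)) EX@7 MEM@8 WB@9
I4 sub r1 <- r1,r5: IF@5 ID@7 stall=0 (-) EX@8 MEM@9 WB@10
I5 mul r2 <- r2,r4: IF@7 ID@8 stall=1 (RAW on I3.r4 (WB@9)) EX@10 MEM@11 WB@12
I6 add r4 <- r5,r2: IF@8 ID@10 stall=2 (RAW on I5.r2 (WB@12)) EX@13 MEM@14 WB@15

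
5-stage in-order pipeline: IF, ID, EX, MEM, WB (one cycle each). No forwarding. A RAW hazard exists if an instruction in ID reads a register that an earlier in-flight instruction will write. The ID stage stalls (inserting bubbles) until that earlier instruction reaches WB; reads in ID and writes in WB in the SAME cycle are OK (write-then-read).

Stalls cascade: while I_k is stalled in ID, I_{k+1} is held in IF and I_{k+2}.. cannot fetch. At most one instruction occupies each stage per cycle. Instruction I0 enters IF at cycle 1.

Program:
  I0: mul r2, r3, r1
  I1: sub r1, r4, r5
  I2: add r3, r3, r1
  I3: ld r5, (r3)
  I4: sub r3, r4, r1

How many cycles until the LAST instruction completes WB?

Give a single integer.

Answer: 13

Derivation:
I0 mul r2 <- r3,r1: IF@1 ID@2 stall=0 (-) EX@3 MEM@4 WB@5
I1 sub r1 <- r4,r5: IF@2 ID@3 stall=0 (-) EX@4 MEM@5 WB@6
I2 add r3 <- r3,r1: IF@3 ID@4 stall=2 (RAW on I1.r1 (WB@6)) EX@7 MEM@8 WB@9
I3 ld r5 <- r3: IF@4 ID@7 stall=2 (RAW on I2.r3 (WB@9)) EX@10 MEM@11 WB@12
I4 sub r3 <- r4,r1: IF@7 ID@10 stall=0 (-) EX@11 MEM@12 WB@13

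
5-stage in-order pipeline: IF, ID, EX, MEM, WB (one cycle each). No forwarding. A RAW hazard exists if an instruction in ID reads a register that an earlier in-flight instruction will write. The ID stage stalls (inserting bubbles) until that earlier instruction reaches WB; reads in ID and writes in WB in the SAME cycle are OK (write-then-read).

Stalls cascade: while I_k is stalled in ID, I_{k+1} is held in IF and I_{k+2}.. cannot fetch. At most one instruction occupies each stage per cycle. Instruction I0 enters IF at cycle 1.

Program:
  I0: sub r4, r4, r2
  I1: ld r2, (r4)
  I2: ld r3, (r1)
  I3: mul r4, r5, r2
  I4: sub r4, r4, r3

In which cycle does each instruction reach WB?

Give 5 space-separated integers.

Answer: 5 8 9 11 14

Derivation:
I0 sub r4 <- r4,r2: IF@1 ID@2 stall=0 (-) EX@3 MEM@4 WB@5
I1 ld r2 <- r4: IF@2 ID@3 stall=2 (RAW on I0.r4 (WB@5)) EX@6 MEM@7 WB@8
I2 ld r3 <- r1: IF@3 ID@6 stall=0 (-) EX@7 MEM@8 WB@9
I3 mul r4 <- r5,r2: IF@6 ID@7 stall=1 (RAW on I1.r2 (WB@8)) EX@9 MEM@10 WB@11
I4 sub r4 <- r4,r3: IF@7 ID@9 stall=2 (RAW on I3.r4 (WB@11)) EX@12 MEM@13 WB@14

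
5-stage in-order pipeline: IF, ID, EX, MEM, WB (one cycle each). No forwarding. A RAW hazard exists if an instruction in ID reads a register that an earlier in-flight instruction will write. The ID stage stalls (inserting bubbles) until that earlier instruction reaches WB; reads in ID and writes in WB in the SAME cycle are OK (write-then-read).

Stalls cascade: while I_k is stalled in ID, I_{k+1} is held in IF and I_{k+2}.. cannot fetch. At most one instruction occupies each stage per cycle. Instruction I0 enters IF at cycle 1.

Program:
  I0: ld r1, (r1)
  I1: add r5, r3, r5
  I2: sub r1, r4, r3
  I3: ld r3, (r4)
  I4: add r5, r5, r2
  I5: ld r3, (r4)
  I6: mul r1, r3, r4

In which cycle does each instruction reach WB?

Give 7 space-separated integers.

Answer: 5 6 7 8 9 10 13

Derivation:
I0 ld r1 <- r1: IF@1 ID@2 stall=0 (-) EX@3 MEM@4 WB@5
I1 add r5 <- r3,r5: IF@2 ID@3 stall=0 (-) EX@4 MEM@5 WB@6
I2 sub r1 <- r4,r3: IF@3 ID@4 stall=0 (-) EX@5 MEM@6 WB@7
I3 ld r3 <- r4: IF@4 ID@5 stall=0 (-) EX@6 MEM@7 WB@8
I4 add r5 <- r5,r2: IF@5 ID@6 stall=0 (-) EX@7 MEM@8 WB@9
I5 ld r3 <- r4: IF@6 ID@7 stall=0 (-) EX@8 MEM@9 WB@10
I6 mul r1 <- r3,r4: IF@7 ID@8 stall=2 (RAW on I5.r3 (WB@10)) EX@11 MEM@12 WB@13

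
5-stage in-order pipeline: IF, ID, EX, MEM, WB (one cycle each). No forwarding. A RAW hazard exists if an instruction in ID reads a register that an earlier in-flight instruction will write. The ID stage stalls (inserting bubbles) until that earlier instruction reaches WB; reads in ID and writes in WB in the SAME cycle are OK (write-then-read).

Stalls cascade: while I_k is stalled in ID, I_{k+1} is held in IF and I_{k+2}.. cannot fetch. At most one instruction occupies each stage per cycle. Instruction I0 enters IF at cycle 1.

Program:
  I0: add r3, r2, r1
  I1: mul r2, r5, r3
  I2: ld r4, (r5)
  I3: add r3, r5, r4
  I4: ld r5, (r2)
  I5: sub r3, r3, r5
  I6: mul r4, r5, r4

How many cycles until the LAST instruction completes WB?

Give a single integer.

I0 add r3 <- r2,r1: IF@1 ID@2 stall=0 (-) EX@3 MEM@4 WB@5
I1 mul r2 <- r5,r3: IF@2 ID@3 stall=2 (RAW on I0.r3 (WB@5)) EX@6 MEM@7 WB@8
I2 ld r4 <- r5: IF@3 ID@6 stall=0 (-) EX@7 MEM@8 WB@9
I3 add r3 <- r5,r4: IF@6 ID@7 stall=2 (RAW on I2.r4 (WB@9)) EX@10 MEM@11 WB@12
I4 ld r5 <- r2: IF@7 ID@10 stall=0 (-) EX@11 MEM@12 WB@13
I5 sub r3 <- r3,r5: IF@10 ID@11 stall=2 (RAW on I4.r5 (WB@13)) EX@14 MEM@15 WB@16
I6 mul r4 <- r5,r4: IF@11 ID@14 stall=0 (-) EX@15 MEM@16 WB@17

Answer: 17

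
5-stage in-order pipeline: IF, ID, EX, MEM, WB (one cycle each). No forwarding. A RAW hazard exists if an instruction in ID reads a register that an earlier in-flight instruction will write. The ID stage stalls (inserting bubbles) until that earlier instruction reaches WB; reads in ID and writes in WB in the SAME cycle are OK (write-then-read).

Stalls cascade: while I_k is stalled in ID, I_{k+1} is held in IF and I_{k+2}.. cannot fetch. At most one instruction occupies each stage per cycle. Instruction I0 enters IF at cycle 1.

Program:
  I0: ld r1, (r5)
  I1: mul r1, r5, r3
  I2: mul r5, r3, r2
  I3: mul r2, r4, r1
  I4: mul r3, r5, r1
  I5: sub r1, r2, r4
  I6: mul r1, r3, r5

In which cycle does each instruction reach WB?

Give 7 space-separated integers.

I0 ld r1 <- r5: IF@1 ID@2 stall=0 (-) EX@3 MEM@4 WB@5
I1 mul r1 <- r5,r3: IF@2 ID@3 stall=0 (-) EX@4 MEM@5 WB@6
I2 mul r5 <- r3,r2: IF@3 ID@4 stall=0 (-) EX@5 MEM@6 WB@7
I3 mul r2 <- r4,r1: IF@4 ID@5 stall=1 (RAW on I1.r1 (WB@6)) EX@7 MEM@8 WB@9
I4 mul r3 <- r5,r1: IF@5 ID@7 stall=0 (-) EX@8 MEM@9 WB@10
I5 sub r1 <- r2,r4: IF@7 ID@8 stall=1 (RAW on I3.r2 (WB@9)) EX@10 MEM@11 WB@12
I6 mul r1 <- r3,r5: IF@8 ID@10 stall=0 (-) EX@11 MEM@12 WB@13

Answer: 5 6 7 9 10 12 13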